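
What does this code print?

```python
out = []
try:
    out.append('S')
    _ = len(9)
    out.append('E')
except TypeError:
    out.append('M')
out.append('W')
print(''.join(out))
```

Execution trace: 'S' (try body) → 'M' (except TypeError) → 'W' (after the try/except). Output: SMW

Answer: SMW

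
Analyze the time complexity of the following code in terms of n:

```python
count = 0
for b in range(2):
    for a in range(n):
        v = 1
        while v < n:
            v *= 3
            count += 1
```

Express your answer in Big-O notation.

Each loop level contributes: 1 × n × log n. Multiplying the contributions gives O(n log n).

Answer: O(n log n)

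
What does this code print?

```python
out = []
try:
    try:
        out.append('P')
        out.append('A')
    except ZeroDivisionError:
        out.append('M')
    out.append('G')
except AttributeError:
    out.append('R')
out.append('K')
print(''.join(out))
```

Execution trace: 'P' (inner try body) → 'A' (inner try body, no exception) → 'G' (try body, no exception) → 'K' (after the try/except). Output: PAGK

Answer: PAGK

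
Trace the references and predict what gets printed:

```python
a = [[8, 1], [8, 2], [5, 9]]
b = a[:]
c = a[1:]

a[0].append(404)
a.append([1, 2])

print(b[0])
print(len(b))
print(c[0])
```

Key concept: slice with nested mutation.
Step by step:
`a = [[8, 1], [8, 2], [5, 9]]` → a = [[8, 1], [8, 2], [5, 9]]
`b = a[:]` → b = [[8, 1], [8, 2], [5, 9]]
`c = a[1:]` → c = [[8, 2], [5, 9]]
`a[0].append(404)` → a = [[8, 1, 404], [8, 2], [5, 9]]; b = [[8, 1, 404], [8, 2], [5, 9]]
`a.append([1, 2])` → a = [[8, 1, 404], [8, 2], [5, 9], [1, 2]]
`print(b[0])` → prints [8, 1, 404]
`print(len(b))` → prints 3
`print(c[0])` → prints [8, 2]

Answer:
[8, 1, 404]
3
[8, 2]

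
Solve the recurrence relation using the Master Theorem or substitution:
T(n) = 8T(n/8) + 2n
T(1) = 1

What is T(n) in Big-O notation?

By Master Theorem: a=8, b=8, f(n)=2n. Since log_8(8) = 1 and f(n) = Θ(n^1), Case 2 applies. T(n) = O(n log n).

Answer: O(n log n)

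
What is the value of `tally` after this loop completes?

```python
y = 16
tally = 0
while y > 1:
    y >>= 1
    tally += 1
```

Count right shifts until 1
`tally` takes the values: 0 → 1 → 2 → 3 → 4

Answer: 4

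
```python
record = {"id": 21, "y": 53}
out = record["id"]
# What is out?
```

Trace:
`record = {"id": 21, "y": 53}` → record = {'id': 21, 'y': 53}
`out = record["id"]` → out = 21
So out = 21

Answer: 21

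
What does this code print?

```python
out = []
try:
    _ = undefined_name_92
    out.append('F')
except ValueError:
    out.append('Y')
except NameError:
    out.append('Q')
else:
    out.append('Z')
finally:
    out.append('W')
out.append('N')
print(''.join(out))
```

Execution trace: 'Q' (except NameError) → 'W' (finally) → 'N' (after the try/except). Output: QWN

Answer: QWN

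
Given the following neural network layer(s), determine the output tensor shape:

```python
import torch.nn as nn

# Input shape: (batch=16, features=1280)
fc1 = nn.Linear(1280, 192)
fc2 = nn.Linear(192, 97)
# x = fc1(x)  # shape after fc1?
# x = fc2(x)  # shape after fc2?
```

Input: (16, 1280) -> after fc1: (16, 192) -> Output: (16, 97)

Answer: (16, 97)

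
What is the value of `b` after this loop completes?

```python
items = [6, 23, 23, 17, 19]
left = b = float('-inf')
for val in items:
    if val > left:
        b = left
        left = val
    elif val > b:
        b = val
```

Second largest (with repeats) in [6, 23, 23, 17, 19]
`b` takes the values: -inf → 6 → 23

Answer: 23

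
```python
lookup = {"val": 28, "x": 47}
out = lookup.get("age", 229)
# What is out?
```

Trace:
`lookup = {"val": 28, "x": 47}` → lookup = {'val': 28, 'x': 47}
`out = lookup.get("age", 229)` → out = 229
So out = 229

Answer: 229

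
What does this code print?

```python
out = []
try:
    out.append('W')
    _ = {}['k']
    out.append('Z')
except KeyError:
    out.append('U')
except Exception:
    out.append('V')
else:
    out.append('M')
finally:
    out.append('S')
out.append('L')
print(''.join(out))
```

Execution trace: 'W' (try body) → 'U' (except KeyError) → 'S' (finally) → 'L' (after the try/except). Output: WUSL

Answer: WUSL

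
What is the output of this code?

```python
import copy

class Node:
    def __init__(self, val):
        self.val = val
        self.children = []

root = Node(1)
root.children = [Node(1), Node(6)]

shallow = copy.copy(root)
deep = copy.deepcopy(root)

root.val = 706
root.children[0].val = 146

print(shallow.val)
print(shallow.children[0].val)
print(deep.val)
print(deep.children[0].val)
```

Key concept: deep copy with custom objects.
Step by step:
`root = Node(1)` → root = Node(val=1, children=[])
`root.children = [Node(1), Node(6)]` → root = Node(val=1, children=[Node(val=1, children=[]), Node(val=6, children=[])])
`shallow = copy.copy(root)` → shallow = Node(val=1, children=[Node(val=1, children=[]), Node(val=6, children=[])])
`deep = copy.deepcopy(root)` → deep = Node(val=1, children=[Node(val=1, children=[]), Node(val=6, children=[])])
`root.val = 706` → root = Node(val=706, children=[Node(val=1, children=[]), Node(val=6, children=[])])
`root.children[0].val = 146` → root = Node(val=706, children=[Node(val=146, children=[]), Node(val=6, children=[])]); shallow = Node(val=1, children=[Node(val=146, children=[]), Node(val=6, children=[])])
`print(shallow.val)` → prints 1
`print(shallow.children[0].val)` → prints 146
`print(deep.val)` → prints 1
`print(deep.children[0].val)` → prints 1

Answer:
1
146
1
1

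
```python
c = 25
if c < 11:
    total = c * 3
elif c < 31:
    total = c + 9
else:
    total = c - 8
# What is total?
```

Trace:
`c = 25` → c = 25
`if c < 11: ...` → c < 11 is False, c < 31 is True → total = 34
So total = 34

Answer: 34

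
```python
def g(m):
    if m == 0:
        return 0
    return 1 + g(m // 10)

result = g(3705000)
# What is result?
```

Count of digits of 3705000: 7

Answer: 7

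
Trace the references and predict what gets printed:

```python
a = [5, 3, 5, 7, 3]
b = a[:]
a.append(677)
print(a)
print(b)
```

Key concept: slice [:] creates copy.
Step by step:
`a = [5, 3, 5, 7, 3]` → a = [5, 3, 5, 7, 3]
`b = a[:]` → b = [5, 3, 5, 7, 3]
`a.append(677)` → a = [5, 3, 5, 7, 3, 677]
`print(a)` → prints [5, 3, 5, 7, 3, 677]
`print(b)` → prints [5, 3, 5, 7, 3]

Answer:
[5, 3, 5, 7, 3, 677]
[5, 3, 5, 7, 3]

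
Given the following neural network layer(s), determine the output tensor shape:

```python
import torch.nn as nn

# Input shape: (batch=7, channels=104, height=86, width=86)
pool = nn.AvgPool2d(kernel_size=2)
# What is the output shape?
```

Input: (7, 104, 86, 86) -> Output: (7, 104, 43, 43)

Answer: (7, 104, 43, 43)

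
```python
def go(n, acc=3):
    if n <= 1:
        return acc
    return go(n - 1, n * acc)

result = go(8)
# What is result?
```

Accumulator trace (n, acc): (8, 3) -> (7, 24) -> (6, 168) -> (5, 1008) -> (4, 5040) -> (3, 20160) -> (2, 60480) -> (1, 120960) -> return 120960

Answer: 120960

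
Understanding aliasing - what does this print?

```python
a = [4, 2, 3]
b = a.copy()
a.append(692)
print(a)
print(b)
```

Key concept: list.copy() creates independent copy.
Step by step:
`a = [4, 2, 3]` → a = [4, 2, 3]
`b = a.copy()` → b = [4, 2, 3]
`a.append(692)` → a = [4, 2, 3, 692]
`print(a)` → prints [4, 2, 3, 692]
`print(b)` → prints [4, 2, 3]

Answer:
[4, 2, 3, 692]
[4, 2, 3]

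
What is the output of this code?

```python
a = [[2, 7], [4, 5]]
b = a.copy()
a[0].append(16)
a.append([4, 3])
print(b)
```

Key concept: shallow copy with nested lists.
Step by step:
`a = [[2, 7], [4, 5]]` → a = [[2, 7], [4, 5]]
`b = a.copy()` → b = [[2, 7], [4, 5]]
`a[0].append(16)` → a = [[2, 7, 16], [4, 5]]; b = [[2, 7, 16], [4, 5]]
`a.append([4, 3])` → a = [[2, 7, 16], [4, 5], [4, 3]]
`print(b)` → prints [[2, 7, 16], [4, 5]]

Answer: [[2, 7, 16], [4, 5]]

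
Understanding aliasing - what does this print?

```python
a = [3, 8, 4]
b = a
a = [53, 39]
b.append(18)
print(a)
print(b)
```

Key concept: rebinding vs mutation: a is rebound to a new list, b still points at the original.
Step by step:
`a = [3, 8, 4]` → a = [3, 8, 4]
`b = a` → b = [3, 8, 4] (same object as a)
`a = [53, 39]` → a = [53, 39]
`b.append(18)` → b = [3, 8, 4, 18]
`print(a)` → prints [53, 39]
`print(b)` → prints [3, 8, 4, 18]

Answer:
[53, 39]
[3, 8, 4, 18]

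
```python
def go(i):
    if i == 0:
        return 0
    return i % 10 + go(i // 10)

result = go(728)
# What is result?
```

Sum of digits of 728: 8 + 2 + 7 = 17

Answer: 17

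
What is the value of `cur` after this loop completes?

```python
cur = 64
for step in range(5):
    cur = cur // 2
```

Halve 5 times: 64 // 2^5 = 2
`cur` takes the values: 64 → 32 → 16 → 8 → 4 → 2

Answer: 2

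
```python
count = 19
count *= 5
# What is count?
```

Trace:
`count = 19` → count = 19
`count *= 5` → count = 95
So count = 95

Answer: 95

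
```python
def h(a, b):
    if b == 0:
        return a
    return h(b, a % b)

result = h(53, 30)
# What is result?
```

h(53, 30) -> h(30, 23) -> h(23, 7) -> h(7, 2) -> h(2, 1) -> h(1, 0) -> 1

Answer: 1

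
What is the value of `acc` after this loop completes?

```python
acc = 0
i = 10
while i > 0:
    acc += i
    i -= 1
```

Sum 10 down to 1
`acc` takes the values: 0 → 10 → 19 → 27 → 34 → 40 → 45 → 49 → 52 → 54 → 55

Answer: 55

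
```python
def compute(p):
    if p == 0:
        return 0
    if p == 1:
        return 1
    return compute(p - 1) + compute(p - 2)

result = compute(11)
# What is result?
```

Build up from base cases: compute(0)=0, compute(1)=1, compute(2)=1, compute(3)=2, compute(4)=3, compute(5)=5, compute(6)=8, ..., compute(11)=89

Answer: 89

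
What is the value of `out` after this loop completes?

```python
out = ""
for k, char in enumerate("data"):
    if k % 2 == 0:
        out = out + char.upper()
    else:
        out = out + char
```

Uppercase even positions in 'data'
`out` takes the values: "" → "D" → "Da" → "DaT" → "DaTa"

Answer: "DaTa"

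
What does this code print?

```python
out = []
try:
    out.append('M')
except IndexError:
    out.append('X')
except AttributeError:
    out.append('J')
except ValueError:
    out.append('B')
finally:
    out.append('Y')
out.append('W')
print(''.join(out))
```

Execution trace: 'M' (try body, no exception) → 'Y' (finally) → 'W' (after the try/except). Output: MYW

Answer: MYW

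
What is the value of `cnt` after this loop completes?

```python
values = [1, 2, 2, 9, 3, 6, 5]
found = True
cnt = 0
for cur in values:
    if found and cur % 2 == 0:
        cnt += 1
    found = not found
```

Count even values at even positions
`cnt` takes the values: 0 → 1

Answer: 1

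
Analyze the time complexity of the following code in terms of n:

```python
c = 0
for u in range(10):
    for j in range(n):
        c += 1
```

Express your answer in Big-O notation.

Each loop level contributes: 1 × n. Multiplying the contributions gives O(n).

Answer: O(n)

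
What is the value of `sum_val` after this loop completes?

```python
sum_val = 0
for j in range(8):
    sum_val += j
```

Sum of 0 to 7 = 28
`sum_val` takes the values: 0 → 1 → 3 → 6 → 10 → 15 → 21 → 28

Answer: 28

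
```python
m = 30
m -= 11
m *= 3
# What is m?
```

Trace:
`m = 30` → m = 30
`m -= 11` → m = 19
`m *= 3` → m = 57
So m = 57

Answer: 57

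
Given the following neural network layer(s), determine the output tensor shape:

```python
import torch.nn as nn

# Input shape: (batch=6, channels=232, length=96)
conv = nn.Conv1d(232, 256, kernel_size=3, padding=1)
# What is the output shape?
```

Input: (6, 232, 96) -> Output: (6, 256, 96)

Answer: (6, 256, 96)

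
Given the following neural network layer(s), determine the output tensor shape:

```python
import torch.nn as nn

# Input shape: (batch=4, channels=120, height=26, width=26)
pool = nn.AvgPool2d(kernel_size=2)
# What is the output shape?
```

Input: (4, 120, 26, 26) -> Output: (4, 120, 13, 13)

Answer: (4, 120, 13, 13)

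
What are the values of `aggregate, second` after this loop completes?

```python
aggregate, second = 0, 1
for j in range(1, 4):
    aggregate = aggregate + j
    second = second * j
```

Sum and factorial of 1 to 3
`aggregate, second` takes the values: (0, 1) → (1, 1) → (3, 1) → (3, 2) → (6, 2) → (6, 6)

Answer: 6, 6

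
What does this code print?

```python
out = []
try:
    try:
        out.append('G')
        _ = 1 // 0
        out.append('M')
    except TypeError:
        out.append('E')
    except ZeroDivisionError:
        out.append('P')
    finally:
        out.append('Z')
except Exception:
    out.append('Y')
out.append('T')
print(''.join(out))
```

Execution trace: 'G' (inner try body) → 'P' (inner except ZeroDivisionError) → 'Z' (inner finally) → 'T' (after the try/except). Output: GPZT

Answer: GPZT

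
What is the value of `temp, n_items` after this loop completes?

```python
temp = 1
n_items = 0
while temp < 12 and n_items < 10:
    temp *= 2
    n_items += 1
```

Double until >= 12 or 10 iterations
`temp, n_items` takes the values: (1, 0) → (2, 0) → (2, 1) → (4, 1) → (4, 2) → (8, 2) → (8, 3) → (16, 3) → (16, 4)

Answer: 16, 4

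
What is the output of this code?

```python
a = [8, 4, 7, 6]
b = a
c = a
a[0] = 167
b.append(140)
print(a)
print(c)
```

Key concept: multiple aliases.
Step by step:
`a = [8, 4, 7, 6]` → a = [8, 4, 7, 6]
`b = a` → b = [8, 4, 7, 6] (same object as a)
`c = a` → c = [8, 4, 7, 6] (same object as a, b)
`a[0] = 167` → a = [167, 4, 7, 6] (same object as b, c); b = [167, 4, 7, 6] (same object as a, c); c = [167, 4, 7, 6] (same object as a, b)
`b.append(140)` → a = [167, 4, 7, 6, 140] (same object as b, c); b = [167, 4, 7, 6, 140] (same object as a, c); c = [167, 4, 7, 6, 140] (same object as a, b)
`print(a)` → prints [167, 4, 7, 6, 140]
`print(c)` → prints [167, 4, 7, 6, 140]

Answer:
[167, 4, 7, 6, 140]
[167, 4, 7, 6, 140]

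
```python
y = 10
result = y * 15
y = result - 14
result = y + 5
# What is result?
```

Trace:
`y = 10` → y = 10
`result = y * 15` → result = 150
`y = result - 14` → y = 136
`result = y + 5` → result = 141
So result = 141

Answer: 141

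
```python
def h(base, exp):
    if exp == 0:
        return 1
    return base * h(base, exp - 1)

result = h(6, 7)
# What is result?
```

h(6, 7) = 6 * 6 * 6 * 6 * 6 * 6 * 6 = 279936

Answer: 279936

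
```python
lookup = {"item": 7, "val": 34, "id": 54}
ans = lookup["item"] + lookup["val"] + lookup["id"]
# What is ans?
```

Trace:
`lookup = {"item": 7, "val": 34, "id": 54}` → lookup = {'item': 7, 'val': 34, 'id': 54}
`ans = lookup["item"] + lookup["val"] + lookup["id"]` → ans = 95
So ans = 95

Answer: 95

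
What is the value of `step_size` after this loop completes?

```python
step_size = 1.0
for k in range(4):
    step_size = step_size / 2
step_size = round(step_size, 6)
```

Halving LR 4 times: 1 / 2^4
`step_size` takes the values: 1.0 → 0.5 → 0.25 → 0.125 → 0.0625

Answer: 0.0625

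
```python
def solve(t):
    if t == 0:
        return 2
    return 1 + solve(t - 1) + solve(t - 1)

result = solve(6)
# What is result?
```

solve(t) = 1 + 2·solve(t-1), solve(0)=2. Closed form: (2+1)·2^6 - 1 = 191.

Answer: 191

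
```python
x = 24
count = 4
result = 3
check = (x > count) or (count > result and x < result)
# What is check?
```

Trace:
`x = 24` → x = 24
`count = 4` → count = 4
`result = 3` → result = 3
`check = (x > count) or (count > result and x < result)` → check = True
So check = True

Answer: True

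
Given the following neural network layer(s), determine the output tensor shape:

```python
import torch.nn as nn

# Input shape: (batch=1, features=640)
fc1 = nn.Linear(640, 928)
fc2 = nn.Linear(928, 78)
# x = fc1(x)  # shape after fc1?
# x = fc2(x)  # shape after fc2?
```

Input: (1, 640) -> after fc1: (1, 928) -> Output: (1, 78)

Answer: (1, 78)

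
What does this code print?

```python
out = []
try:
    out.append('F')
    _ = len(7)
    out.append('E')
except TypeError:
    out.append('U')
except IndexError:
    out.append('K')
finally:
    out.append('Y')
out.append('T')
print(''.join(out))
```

Execution trace: 'F' (try body) → 'U' (except TypeError) → 'Y' (finally) → 'T' (after the try/except). Output: FUYT

Answer: FUYT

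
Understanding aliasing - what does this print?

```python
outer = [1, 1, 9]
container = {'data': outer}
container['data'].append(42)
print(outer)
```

Key concept: dict holds reference to list.
Step by step:
`outer = [1, 1, 9]` → outer = [1, 1, 9]
`container = {'data': outer}` → container = {'data': [1, 1, 9]}
`container['data'].append(42)` → outer = [1, 1, 9, 42]; container = {'data': [1, 1, 9, 42]}
`print(outer)` → prints [1, 1, 9, 42]

Answer: [1, 1, 9, 42]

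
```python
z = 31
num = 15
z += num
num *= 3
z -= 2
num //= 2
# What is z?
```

Trace:
`z = 31` → z = 31
`num = 15` → num = 15
`z += num` → z = 46
`num *= 3` → num = 45
`z -= 2` → z = 44
`num //= 2` → num = 22
So z = 44

Answer: 44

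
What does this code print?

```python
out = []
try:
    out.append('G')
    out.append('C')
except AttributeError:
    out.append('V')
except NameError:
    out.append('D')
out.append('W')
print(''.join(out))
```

Execution trace: 'G' (try body) → 'C' (try body, no exception) → 'W' (after the try/except). Output: GCW

Answer: GCW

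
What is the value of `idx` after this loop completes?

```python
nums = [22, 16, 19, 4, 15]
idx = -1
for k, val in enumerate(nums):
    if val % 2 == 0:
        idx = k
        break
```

First even number index in [22, 16, 19, 4, 15]
`idx` takes the values: -1 → 0

Answer: 0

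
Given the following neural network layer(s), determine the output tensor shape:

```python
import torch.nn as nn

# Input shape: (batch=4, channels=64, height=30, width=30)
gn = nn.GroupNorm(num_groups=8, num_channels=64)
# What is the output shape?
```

Input: (4, 64, 30, 30) -> Output: (4, 64, 30, 30)

Answer: (4, 64, 30, 30)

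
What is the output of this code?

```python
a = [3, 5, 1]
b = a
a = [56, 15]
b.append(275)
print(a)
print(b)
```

Key concept: rebinding vs mutation: a is rebound to a new list, b still points at the original.
Step by step:
`a = [3, 5, 1]` → a = [3, 5, 1]
`b = a` → b = [3, 5, 1] (same object as a)
`a = [56, 15]` → a = [56, 15]
`b.append(275)` → b = [3, 5, 1, 275]
`print(a)` → prints [56, 15]
`print(b)` → prints [3, 5, 1, 275]

Answer:
[56, 15]
[3, 5, 1, 275]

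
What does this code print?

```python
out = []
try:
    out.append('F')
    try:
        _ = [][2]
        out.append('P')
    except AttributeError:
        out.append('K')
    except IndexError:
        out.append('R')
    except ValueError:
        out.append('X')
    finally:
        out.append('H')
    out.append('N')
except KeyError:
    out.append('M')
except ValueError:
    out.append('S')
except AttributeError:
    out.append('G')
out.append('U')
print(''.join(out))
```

Execution trace: 'F' (try body) → 'R' (inner except IndexError) → 'H' (inner finally) → 'N' (try body, no exception) → 'U' (after the try/except). Output: FRHNU

Answer: FRHNU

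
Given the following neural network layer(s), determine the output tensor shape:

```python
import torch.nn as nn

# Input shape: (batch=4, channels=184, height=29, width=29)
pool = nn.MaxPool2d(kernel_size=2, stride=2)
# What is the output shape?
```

Input: (4, 184, 29, 29) -> Output: (4, 184, 14, 14)

Answer: (4, 184, 14, 14)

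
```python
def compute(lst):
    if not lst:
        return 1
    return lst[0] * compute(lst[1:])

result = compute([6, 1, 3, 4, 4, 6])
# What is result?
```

Product over [6, 1, 3, 4, 4, 6] = 6 * 1 * 3 * 4 * 4 * 6 = 1728

Answer: 1728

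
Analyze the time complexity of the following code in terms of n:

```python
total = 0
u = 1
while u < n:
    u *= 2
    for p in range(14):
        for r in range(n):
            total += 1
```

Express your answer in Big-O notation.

Each loop level contributes: log n × 1 × n. Multiplying the contributions gives O(n log n).

Answer: O(n log n)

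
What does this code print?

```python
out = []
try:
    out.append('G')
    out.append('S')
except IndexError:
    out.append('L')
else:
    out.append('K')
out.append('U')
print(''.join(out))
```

Execution trace: 'G' (try body) → 'S' (try body, no exception) → 'K' (else) → 'U' (after the try/except). Output: GSKU

Answer: GSKU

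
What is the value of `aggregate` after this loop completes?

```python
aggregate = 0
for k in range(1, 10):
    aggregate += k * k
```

Sum of squares 1² to 9² = 285
`aggregate` takes the values: 0 → 1 → 5 → 14 → 30 → 55 → 91 → 140 → 204 → 285

Answer: 285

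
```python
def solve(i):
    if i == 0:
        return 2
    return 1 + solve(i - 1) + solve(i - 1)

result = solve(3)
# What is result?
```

solve(i) = 1 + 2·solve(i-1), solve(0)=2. Closed form: (2+1)·2^3 - 1 = 23.

Answer: 23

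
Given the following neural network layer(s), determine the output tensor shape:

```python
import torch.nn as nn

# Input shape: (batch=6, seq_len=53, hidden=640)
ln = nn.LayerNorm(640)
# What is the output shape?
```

Input: (6, 53, 640) -> Output: (6, 53, 640)

Answer: (6, 53, 640)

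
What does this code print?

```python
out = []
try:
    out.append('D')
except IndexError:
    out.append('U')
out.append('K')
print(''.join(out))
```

Execution trace: 'D' (try body, no exception) → 'K' (after the try/except). Output: DK

Answer: DK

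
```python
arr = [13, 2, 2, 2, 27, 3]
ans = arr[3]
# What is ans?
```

Trace:
`arr = [13, 2, 2, 2, 27, 3]` → arr = [13, 2, 2, 2, 27, 3]
`ans = arr[3]` → ans = 2
So ans = 2

Answer: 2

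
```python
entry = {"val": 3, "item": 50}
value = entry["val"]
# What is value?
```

Trace:
`entry = {"val": 3, "item": 50}` → entry = {'val': 3, 'item': 50}
`value = entry["val"]` → value = 3
So value = 3

Answer: 3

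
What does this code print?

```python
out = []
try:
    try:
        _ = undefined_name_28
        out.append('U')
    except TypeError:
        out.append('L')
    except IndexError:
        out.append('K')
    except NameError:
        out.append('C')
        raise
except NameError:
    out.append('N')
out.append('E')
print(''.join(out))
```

Execution trace: 'C' (inner except NameError) → 'N' (outer except NameError) → 'E' (after the try/except). Output: CNE

Answer: CNE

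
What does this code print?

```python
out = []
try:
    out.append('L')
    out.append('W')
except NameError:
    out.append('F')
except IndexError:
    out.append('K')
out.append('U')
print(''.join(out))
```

Execution trace: 'L' (try body) → 'W' (try body, no exception) → 'U' (after the try/except). Output: LWU

Answer: LWU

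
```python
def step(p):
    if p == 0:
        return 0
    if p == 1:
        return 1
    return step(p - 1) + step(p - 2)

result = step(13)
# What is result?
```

Build up from base cases: step(0)=0, step(1)=1, step(2)=1, step(3)=2, step(4)=3, step(5)=5, step(6)=8, ..., step(13)=233

Answer: 233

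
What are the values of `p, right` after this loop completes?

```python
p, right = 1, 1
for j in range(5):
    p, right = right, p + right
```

Fibonacci: after 5 iterations
`p, right` takes the values: (1, 1) → (1, 2) → (2, 3) → (3, 5) → (5, 8) → (8, 13)

Answer: 8, 13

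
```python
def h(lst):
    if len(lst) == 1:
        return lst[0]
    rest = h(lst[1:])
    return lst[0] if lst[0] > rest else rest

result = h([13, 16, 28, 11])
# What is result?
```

Recursive max over [13, 16, 28, 11] = 28

Answer: 28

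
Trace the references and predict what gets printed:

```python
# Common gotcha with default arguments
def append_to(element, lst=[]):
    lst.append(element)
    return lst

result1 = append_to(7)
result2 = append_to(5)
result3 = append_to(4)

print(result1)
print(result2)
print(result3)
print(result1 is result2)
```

Key concept: mutable default argument gotcha.
Step by step:
`result1 = append_to(7)` → result1 = [7]
`result2 = append_to(5)` → result1 = [7, 5] (same object as result2); result2 = [7, 5] (same object as result1)
`result3 = append_to(4)` → result1 = [7, 5, 4] (same object as result2, result3); result2 = [7, 5, 4] (same object as result1, result3); result3 = [7, 5, 4] (same object as result1, result2)
`print(result1)` → prints [7, 5, 4]
`print(result2)` → prints [7, 5, 4]
`print(result3)` → prints [7, 5, 4]
`print(result1 is result2)` → prints True

Answer:
[7, 5, 4]
[7, 5, 4]
[7, 5, 4]
True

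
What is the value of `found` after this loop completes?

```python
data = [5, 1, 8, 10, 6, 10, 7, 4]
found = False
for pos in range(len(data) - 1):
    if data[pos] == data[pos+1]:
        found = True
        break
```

Check consecutive duplicates in [5, 1, 8, 10, 6, 10, 7, 4]
`found` takes the values: False

Answer: False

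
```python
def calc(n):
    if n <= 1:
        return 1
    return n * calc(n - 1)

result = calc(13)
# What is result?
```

calc(13) = 13 * 12 * 11 * 10 * 9 * 8 * 7 * 6 * 5 * 4 * 3 * 2 * 1 = 6227020800

Answer: 6227020800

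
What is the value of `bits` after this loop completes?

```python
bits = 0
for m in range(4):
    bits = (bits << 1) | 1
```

Build 4 consecutive 1-bits: 0b1111
`bits` takes the values: 0 → 1 → 3 → 7 → 15

Answer: 15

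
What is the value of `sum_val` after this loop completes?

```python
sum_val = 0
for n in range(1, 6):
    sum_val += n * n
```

Sum of squares 1² to 5² = 55
`sum_val` takes the values: 0 → 1 → 5 → 14 → 30 → 55

Answer: 55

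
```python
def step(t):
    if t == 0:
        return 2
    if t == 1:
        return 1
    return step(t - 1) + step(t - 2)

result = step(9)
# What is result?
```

Build up from base cases: step(0)=2, step(1)=1, step(2)=3, step(3)=4, step(4)=7, step(5)=11, step(6)=18, ..., step(9)=76

Answer: 76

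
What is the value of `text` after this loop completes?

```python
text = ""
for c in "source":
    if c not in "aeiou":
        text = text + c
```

Remove vowels from 'source'
`text` takes the values: "" → "s" → "sr" → "src"

Answer: "src"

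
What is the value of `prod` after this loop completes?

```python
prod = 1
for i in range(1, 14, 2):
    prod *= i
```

Product of 1, 3, 5, ... up to 13
`prod` takes the values: 1 → 3 → 15 → 105 → 945 → 10395 → 135135

Answer: 135135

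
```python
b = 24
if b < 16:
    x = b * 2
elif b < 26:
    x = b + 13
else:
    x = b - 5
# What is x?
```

Trace:
`b = 24` → b = 24
`if b < 16: ...` → b < 16 is False, b < 26 is True → x = 37
So x = 37

Answer: 37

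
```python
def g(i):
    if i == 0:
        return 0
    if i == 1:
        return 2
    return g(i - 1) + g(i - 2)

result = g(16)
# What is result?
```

Build up from base cases: g(0)=0, g(1)=2, g(2)=2, g(3)=4, g(4)=6, g(5)=10, g(6)=16, ..., g(16)=1974

Answer: 1974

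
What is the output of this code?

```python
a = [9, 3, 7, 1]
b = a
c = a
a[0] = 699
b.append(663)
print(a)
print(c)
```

Key concept: multiple aliases.
Step by step:
`a = [9, 3, 7, 1]` → a = [9, 3, 7, 1]
`b = a` → b = [9, 3, 7, 1] (same object as a)
`c = a` → c = [9, 3, 7, 1] (same object as a, b)
`a[0] = 699` → a = [699, 3, 7, 1] (same object as b, c); b = [699, 3, 7, 1] (same object as a, c); c = [699, 3, 7, 1] (same object as a, b)
`b.append(663)` → a = [699, 3, 7, 1, 663] (same object as b, c); b = [699, 3, 7, 1, 663] (same object as a, c); c = [699, 3, 7, 1, 663] (same object as a, b)
`print(a)` → prints [699, 3, 7, 1, 663]
`print(c)` → prints [699, 3, 7, 1, 663]

Answer:
[699, 3, 7, 1, 663]
[699, 3, 7, 1, 663]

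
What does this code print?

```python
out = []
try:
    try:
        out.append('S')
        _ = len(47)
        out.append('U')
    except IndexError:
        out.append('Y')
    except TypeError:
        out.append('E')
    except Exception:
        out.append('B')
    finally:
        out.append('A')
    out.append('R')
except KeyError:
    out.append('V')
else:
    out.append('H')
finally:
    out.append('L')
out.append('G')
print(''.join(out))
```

Execution trace: 'S' (inner try body) → 'E' (inner except TypeError) → 'A' (inner finally) → 'R' (try body, no exception) → 'H' (else) → 'L' (finally) → 'G' (after the try/except). Output: SEARHLG

Answer: SEARHLG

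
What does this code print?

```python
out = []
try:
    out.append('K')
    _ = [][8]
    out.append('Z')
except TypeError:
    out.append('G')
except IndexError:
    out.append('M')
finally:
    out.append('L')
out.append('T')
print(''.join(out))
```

Execution trace: 'K' (try body) → 'M' (except IndexError) → 'L' (finally) → 'T' (after the try/except). Output: KMLT

Answer: KMLT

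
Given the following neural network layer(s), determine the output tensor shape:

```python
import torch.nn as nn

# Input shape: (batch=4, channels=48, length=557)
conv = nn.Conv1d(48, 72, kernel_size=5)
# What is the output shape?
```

Input: (4, 48, 557) -> Output: (4, 72, 553)

Answer: (4, 72, 553)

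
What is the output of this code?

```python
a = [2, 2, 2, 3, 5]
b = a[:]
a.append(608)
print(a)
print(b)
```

Key concept: slice [:] creates copy.
Step by step:
`a = [2, 2, 2, 3, 5]` → a = [2, 2, 2, 3, 5]
`b = a[:]` → b = [2, 2, 2, 3, 5]
`a.append(608)` → a = [2, 2, 2, 3, 5, 608]
`print(a)` → prints [2, 2, 2, 3, 5, 608]
`print(b)` → prints [2, 2, 2, 3, 5]

Answer:
[2, 2, 2, 3, 5, 608]
[2, 2, 2, 3, 5]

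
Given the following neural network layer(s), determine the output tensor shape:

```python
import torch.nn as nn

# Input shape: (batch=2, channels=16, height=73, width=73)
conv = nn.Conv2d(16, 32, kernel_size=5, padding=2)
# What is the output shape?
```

Input: (2, 16, 73, 73) -> Output: (2, 32, 73, 73)

Answer: (2, 32, 73, 73)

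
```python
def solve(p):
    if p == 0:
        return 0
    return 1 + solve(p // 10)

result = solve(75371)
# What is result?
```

Count of digits of 75371: 5

Answer: 5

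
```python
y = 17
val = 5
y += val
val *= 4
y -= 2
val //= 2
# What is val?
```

Trace:
`y = 17` → y = 17
`val = 5` → val = 5
`y += val` → y = 22
`val *= 4` → val = 20
`y -= 2` → y = 20
`val //= 2` → val = 10
So val = 10

Answer: 10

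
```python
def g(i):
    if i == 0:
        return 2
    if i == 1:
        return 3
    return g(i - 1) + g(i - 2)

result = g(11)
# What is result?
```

Build up from base cases: g(0)=2, g(1)=3, g(2)=5, g(3)=8, g(4)=13, g(5)=21, g(6)=34, ..., g(11)=377

Answer: 377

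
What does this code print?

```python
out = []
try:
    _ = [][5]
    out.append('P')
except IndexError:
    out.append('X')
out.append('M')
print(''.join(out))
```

Execution trace: 'X' (except IndexError) → 'M' (after the try/except). Output: XM

Answer: XM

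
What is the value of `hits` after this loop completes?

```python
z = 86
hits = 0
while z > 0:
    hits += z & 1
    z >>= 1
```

Count set bits in 86 (binary: 0b1010110)
`hits` takes the values: 0 → 1 → 2 → 3 → 4

Answer: 4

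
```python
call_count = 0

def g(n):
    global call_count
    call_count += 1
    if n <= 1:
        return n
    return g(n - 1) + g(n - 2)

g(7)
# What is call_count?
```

Calls(n) = 1 + Calls(n-1) + Calls(n-2); Calls(0)=Calls(1)=1. For n=7 this gives 41.

Answer: 41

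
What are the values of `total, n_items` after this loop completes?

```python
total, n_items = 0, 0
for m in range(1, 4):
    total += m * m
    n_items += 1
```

Sum of squares and count
`total, n_items` takes the values: (0, 0) → (1, 0) → (1, 1) → (5, 1) → (5, 2) → (14, 2) → (14, 3)

Answer: 14, 3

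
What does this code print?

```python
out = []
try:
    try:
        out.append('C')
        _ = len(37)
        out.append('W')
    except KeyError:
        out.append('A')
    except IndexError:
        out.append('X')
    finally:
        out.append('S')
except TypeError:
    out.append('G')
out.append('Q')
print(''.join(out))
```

Execution trace: 'C' (inner try body) → 'S' (inner finally) → 'G' (outer except TypeError) → 'Q' (after the try/except). Output: CSGQ

Answer: CSGQ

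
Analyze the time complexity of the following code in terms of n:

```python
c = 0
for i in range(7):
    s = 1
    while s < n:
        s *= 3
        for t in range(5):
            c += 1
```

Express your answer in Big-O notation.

Each loop level contributes: 1 × log n × 1. Multiplying the contributions gives O(log n).

Answer: O(log n)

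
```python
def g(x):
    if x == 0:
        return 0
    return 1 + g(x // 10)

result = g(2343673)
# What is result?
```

Count of digits of 2343673: 7

Answer: 7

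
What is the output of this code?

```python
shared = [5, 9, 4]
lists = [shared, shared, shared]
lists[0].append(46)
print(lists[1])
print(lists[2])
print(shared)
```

Key concept: list of same reference.
Step by step:
`shared = [5, 9, 4]` → shared = [5, 9, 4]
`lists = [shared, shared, shared]` → lists = [[5, 9, 4], [5, 9, 4], [5, 9, 4]]
`lists[0].append(46)` → shared = [5, 9, 4, 46]; lists = [[5, 9, 4, 46], [5, 9, 4, 46], [5, 9, 4, 46]]
`print(lists[1])` → prints [5, 9, 4, 46]
`print(lists[2])` → prints [5, 9, 4, 46]
`print(shared)` → prints [5, 9, 4, 46]

Answer:
[5, 9, 4, 46]
[5, 9, 4, 46]
[5, 9, 4, 46]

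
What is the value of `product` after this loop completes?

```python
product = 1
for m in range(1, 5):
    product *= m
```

4! = 24
`product` takes the values: 1 → 2 → 6 → 24

Answer: 24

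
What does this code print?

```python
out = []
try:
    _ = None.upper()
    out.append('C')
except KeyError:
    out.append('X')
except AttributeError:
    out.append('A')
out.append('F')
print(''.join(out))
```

Execution trace: 'A' (except AttributeError) → 'F' (after the try/except). Output: AF

Answer: AF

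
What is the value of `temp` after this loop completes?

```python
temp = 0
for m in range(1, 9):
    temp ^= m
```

XOR of 1 to 8
`temp` takes the values: 0 → 1 → 3 → 0 → 4 → 1 → 7 → 0 → 8

Answer: 8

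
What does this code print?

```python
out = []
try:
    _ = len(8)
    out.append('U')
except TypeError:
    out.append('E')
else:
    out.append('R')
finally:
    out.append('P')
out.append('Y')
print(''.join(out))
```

Execution trace: 'E' (except TypeError) → 'P' (finally) → 'Y' (after the try/except). Output: EPY

Answer: EPY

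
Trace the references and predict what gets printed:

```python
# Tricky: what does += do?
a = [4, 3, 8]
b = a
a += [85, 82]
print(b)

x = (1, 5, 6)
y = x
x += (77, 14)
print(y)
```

Key concept: += behavior differs for mutable vs immutable.
Step by step:
`a = [4, 3, 8]` → a = [4, 3, 8]
`b = a` → b = [4, 3, 8] (same object as a)
`a += [85, 82]` → a = [4, 3, 8, 85, 82] (same object as b); b = [4, 3, 8, 85, 82] (same object as a)
`print(b)` → prints [4, 3, 8, 85, 82]
`x = (1, 5, 6)` → x = (1, 5, 6)
`y = x` → y = (1, 5, 6)
`x += (77, 14)` → x = (1, 5, 6, 77, 14)
`print(y)` → prints (1, 5, 6)

Answer:
[4, 3, 8, 85, 82]
(1, 5, 6)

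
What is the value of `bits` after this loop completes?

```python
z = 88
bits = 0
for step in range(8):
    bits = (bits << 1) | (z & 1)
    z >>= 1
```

Reverse lowest 8 bits of 88
`bits` takes the values: 0 → 1 → 3 → 6 → 13 → 26

Answer: 26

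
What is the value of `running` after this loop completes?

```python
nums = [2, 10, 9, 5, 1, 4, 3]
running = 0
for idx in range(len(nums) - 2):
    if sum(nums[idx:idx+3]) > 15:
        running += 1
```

Count windows with sum > 15
`running` takes the values: 0 → 1 → 2

Answer: 2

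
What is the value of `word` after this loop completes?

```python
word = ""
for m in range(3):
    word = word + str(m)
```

Concatenate digits 0 to 2
`word` takes the values: "" → "0" → "01" → "012"

Answer: "012"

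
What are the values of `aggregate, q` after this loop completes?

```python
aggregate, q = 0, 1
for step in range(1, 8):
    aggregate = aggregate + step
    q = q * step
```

Sum and factorial of 1 to 7
`aggregate, q` takes the values: (0, 1) → (1, 1) → (3, 1) → (3, 2) → (6, 2) → (6, 6) → (10, 6) → (10, 24) → (15, 24) → (15, 120) → (21, 120) → (21, 720) → (28, 720) → (28, 5040)

Answer: 28, 5040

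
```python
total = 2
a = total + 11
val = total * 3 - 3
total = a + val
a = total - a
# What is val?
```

Trace:
`total = 2` → total = 2
`a = total + 11` → a = 13
`val = total * 3 - 3` → val = 3
`total = a + val` → total = 16
`a = total - a` → a = 3
So val = 3

Answer: 3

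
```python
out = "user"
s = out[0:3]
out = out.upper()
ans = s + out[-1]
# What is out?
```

Trace:
`out = "user"` → out = 'user'
`s = out[0:3]` → s = 'use'
`out = out.upper()` → out = 'USER'
`ans = s + out[-1]` → ans = 'useR'
So out = 'USER'

Answer: 'USER'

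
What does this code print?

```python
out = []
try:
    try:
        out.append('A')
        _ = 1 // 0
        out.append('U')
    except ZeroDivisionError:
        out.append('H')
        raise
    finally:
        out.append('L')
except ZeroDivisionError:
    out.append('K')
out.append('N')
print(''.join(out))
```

Execution trace: 'A' (inner try body) → 'H' (inner except ZeroDivisionError) → 'L' (inner finally) → 'K' (outer except ZeroDivisionError) → 'N' (after the try/except). Output: AHLKN

Answer: AHLKN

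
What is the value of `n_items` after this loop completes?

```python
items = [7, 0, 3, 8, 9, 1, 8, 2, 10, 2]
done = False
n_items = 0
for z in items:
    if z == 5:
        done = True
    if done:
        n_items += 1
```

Count elements after first 5 in [7, 0, 3, 8, 9, 1, 8, 2, 10, 2]
`n_items` takes the values: 0

Answer: 0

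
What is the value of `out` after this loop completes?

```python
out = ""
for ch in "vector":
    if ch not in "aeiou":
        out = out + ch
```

Remove vowels from 'vector'
`out` takes the values: "" → "v" → "vc" → "vct" → "vctr"

Answer: "vctr"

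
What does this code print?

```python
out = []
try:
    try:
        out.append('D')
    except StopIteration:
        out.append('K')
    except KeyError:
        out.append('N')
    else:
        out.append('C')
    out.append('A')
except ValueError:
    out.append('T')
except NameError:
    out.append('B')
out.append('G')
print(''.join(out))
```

Execution trace: 'D' (inner try body, no exception) → 'C' (inner else) → 'A' (try body, no exception) → 'G' (after the try/except). Output: DCAG

Answer: DCAG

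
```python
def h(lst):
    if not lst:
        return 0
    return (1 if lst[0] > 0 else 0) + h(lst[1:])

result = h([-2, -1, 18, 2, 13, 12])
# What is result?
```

Count of positive elements in [-2, -1, 18, 2, 13, 12] = 4

Answer: 4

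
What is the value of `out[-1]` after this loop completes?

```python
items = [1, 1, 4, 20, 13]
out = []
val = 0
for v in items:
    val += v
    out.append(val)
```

Cumulative sum ends at 39
`out` takes the values: [] → [1] → [1, 2] → [1, 2, 6] → [1, 2, 6, 26] → [1, 2, 6, 26, 39]
So `out[-1]` = 39

Answer: 39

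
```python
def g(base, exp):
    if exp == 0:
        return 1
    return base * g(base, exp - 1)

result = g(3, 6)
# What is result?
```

g(3, 6) = 3 * 3 * 3 * 3 * 3 * 3 = 729

Answer: 729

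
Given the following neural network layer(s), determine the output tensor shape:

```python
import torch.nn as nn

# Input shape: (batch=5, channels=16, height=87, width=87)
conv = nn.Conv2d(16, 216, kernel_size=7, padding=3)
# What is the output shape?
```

Input: (5, 16, 87, 87) -> Output: (5, 216, 87, 87)

Answer: (5, 216, 87, 87)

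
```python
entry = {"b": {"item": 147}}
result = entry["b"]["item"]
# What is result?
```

Trace:
`entry = {"b": {"item": 147}}` → entry = {'b': {'item': 147}}
`result = entry["b"]["item"]` → result = 147
So result = 147

Answer: 147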